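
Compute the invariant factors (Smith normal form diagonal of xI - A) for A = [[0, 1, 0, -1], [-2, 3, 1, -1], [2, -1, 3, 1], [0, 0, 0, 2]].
The Jordan structure of A has elementary divisors (x - 2)^3, (x - 2). Arranging the block sizes at each eigenvalue in decreasing order and taking row products gives the invariant factors.

Invariant factors (smallest first, each dividing the next): x - 2, (x - 2)^3.

Check: the last factor (x - 2)^3 is the minimal polynomial, and the product (x - 2)^4 is the characteristic polynomial.

x - 2, (x - 2)^3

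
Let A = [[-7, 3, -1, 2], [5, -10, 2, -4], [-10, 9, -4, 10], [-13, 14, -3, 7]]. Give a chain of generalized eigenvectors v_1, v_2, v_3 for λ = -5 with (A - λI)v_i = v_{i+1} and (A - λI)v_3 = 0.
v_1 = [[0, 1, 1, -1]]^T, v_2 = [[0, 1, 0, -1]]^T, v_3 = [[1, -1, -1, 2]]^T

We seek v_1 ∈ ker((A + 5I)^3) \ ker((A + 5I)^2), then set v_{i+1} = (A + 5I) v_i.

One such chain is v_1 = [[0, 1, 1, -1]]^T, v_2 = [[0, 1, 0, -1]]^T, v_3 = [[1, -1, -1, 2]]^T. Check: (A + 5I) v_3 = [[0, 0, 0, 0]]^T = 0.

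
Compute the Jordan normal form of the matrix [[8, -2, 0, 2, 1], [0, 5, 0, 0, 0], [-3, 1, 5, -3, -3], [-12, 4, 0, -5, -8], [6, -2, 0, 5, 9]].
J = [[2, 0, 0, 0, 0], [0, 5, 1, 0, 0], [0, 0, 5, 0, 0], [0, 0, 0, 5, 1], [0, 0, 0, 0, 5]]

The characteristic polynomial is det(xI - A) = (x - 5)^4(x - 2), so the eigenvalues are 2 (algebraic multiplicity 1), 5 (algebraic multiplicity 4).

For λ = 2: algebraic multiplicity 1 gives one 1×1 block.

For λ = 5: rank(A - 5I) = 3, rank((A - 5I)^2) = 1. The eigenspace has dimension 5 - 3 = 2, so there are 2 Jordan blocks; the rank sequence gives block sizes [2, 2].

Assembling the blocks gives the Jordan form J above.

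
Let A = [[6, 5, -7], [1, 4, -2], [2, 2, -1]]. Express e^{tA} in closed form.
A has Jordan form J = [[3, 1, 0], [0, 3, 1], [0, 0, 3]] with A = PJP^{-1}, so e^{tA} = P e^{tJ} P^{-1}.

For a Jordan block J_k(λ), e^{tJ_k(λ)} = e^{λt} · (I + tN + t^2 N^2/2! + ... + t^{k-1} N^{k-1}/(k-1)!) where N is the nilpotent superdiagonal part.

Assembling the blocks and conjugating back gives the entries of e^{tA} as shown above.

e^{tA} = [[(3*t + 1)*e^{3*t}, t*(3*t + 5)*e^{3*t}, t*(-3*t - 14)*e^{3*t}/2], [t*e^{3*t}, (t^2 + t + 1)*e^{3*t}, t*(-t - 4)*e^{3*t}/2], [2*t*e^{3*t}, 2*t*(t + 1)*e^{3*t}, (-t^2 - 4*t + 1)*e^{3*t}]]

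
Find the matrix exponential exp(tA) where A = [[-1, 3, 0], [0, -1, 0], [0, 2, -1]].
e^{tA} = [[e^{-t}, 3*t*e^{-t}, 0], [0, e^{-t}, 0], [0, 2*t*e^{-t}, e^{-t}]]

A has Jordan form J = [[-1, 1, 0], [0, -1, 0], [0, 0, -1]] with A = PJP^{-1}, so e^{tA} = P e^{tJ} P^{-1}.

For a Jordan block J_k(λ), e^{tJ_k(λ)} = e^{λt} · (I + tN + t^2 N^2/2! + ... + t^{k-1} N^{k-1}/(k-1)!) where N is the nilpotent superdiagonal part.

Assembling the blocks and conjugating back gives the entries of e^{tA} as shown above.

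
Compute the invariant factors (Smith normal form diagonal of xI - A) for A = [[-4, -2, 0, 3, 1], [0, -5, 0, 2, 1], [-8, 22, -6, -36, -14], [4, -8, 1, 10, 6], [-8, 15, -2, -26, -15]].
(x + 4)^2, (x + 4)^3

The Jordan structure of A has elementary divisors (x + 4)^3, (x + 4)^2. Arranging the block sizes at each eigenvalue in decreasing order and taking row products gives the invariant factors.

Invariant factors (smallest first, each dividing the next): (x + 4)^2, (x + 4)^3.

Check: the last factor (x + 4)^3 is the minimal polynomial, and the product (x + 4)^5 is the characteristic polynomial.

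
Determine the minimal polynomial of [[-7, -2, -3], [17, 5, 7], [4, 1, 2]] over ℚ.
m_A(x) = x^3

The characteristic polynomial factors as x^3. The minimal polynomial is ∏(x - λ)^{k_λ} where k_λ is the size of the largest Jordan block at λ.

For λ = 0: rank(A) = 2, and the largest Jordan block has size 3 (the smallest k with rank(A^k) = rank(A^(k+1))).

So m_A(x) = x^3.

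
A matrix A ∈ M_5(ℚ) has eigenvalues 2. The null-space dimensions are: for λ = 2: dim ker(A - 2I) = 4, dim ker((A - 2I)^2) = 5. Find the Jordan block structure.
Jordan blocks: (2, 2), (2, 1), (2, 1), (2, 1)

λ = 2: successive nullity increments [4, 1] count blocks of size ≥ k; block sizes are [2, 1, 1, 1].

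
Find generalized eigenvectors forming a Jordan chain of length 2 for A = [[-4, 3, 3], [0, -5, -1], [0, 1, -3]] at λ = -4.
We seek v_1 ∈ ker((A + 4I)^2) \ ker(A + 4I), then set v_{i+1} = (A + 4I) v_i.

One such chain is v_1 = [[-3, 1, 0]]^T, v_2 = [[3, -1, 1]]^T. Check: (A + 4I) v_2 = [[0, 0, 0]]^T = 0.

v_1 = [[-3, 1, 0]]^T, v_2 = [[3, -1, 1]]^T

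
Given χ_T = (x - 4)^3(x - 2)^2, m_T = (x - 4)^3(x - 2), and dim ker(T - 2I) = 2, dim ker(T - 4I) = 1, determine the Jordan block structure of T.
λ = 2: algebraic multiplicity 2 (exponent in χ_T), largest block size 1 (exponent in m_T), 2 blocks (geometric multiplicity). These force block sizes [1, 1].
λ = 4: algebraic multiplicity 3 (exponent in χ_T), largest block size 3 (exponent in m_T), 1 block (geometric multiplicity). This forces block sizes [3].

Jordan blocks: (2, 1), (2, 1), (4, 3)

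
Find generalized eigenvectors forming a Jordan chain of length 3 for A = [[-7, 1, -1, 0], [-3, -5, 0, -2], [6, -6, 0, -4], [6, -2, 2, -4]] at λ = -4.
v_1 = [[-1, -2, 1, 2]]^T, v_2 = [[0, 1, 2, 0]]^T, v_3 = [[-1, -1, 2, 2]]^T

We seek v_1 ∈ ker((A + 4I)^3) \ ker((A + 4I)^2), then set v_{i+1} = (A + 4I) v_i.

One such chain is v_1 = [[-1, -2, 1, 2]]^T, v_2 = [[0, 1, 2, 0]]^T, v_3 = [[-1, -1, 2, 2]]^T. Check: (A + 4I) v_3 = [[0, 0, 0, 0]]^T = 0.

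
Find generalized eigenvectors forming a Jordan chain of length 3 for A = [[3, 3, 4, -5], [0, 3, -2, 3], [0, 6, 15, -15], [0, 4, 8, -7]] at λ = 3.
v_1 = [[0, 0, 1, 1]]^T, v_2 = [[-1, 1, -3, -2]]^T, v_3 = [[1, 0, 0, 0]]^T

We seek v_1 ∈ ker((A - 3I)^3) \ ker((A - 3I)^2), then set v_{i+1} = (A - 3I) v_i.

One such chain is v_1 = [[0, 0, 1, 1]]^T, v_2 = [[-1, 1, -3, -2]]^T, v_3 = [[1, 0, 0, 0]]^T. Check: (A - 3I) v_3 = [[0, 0, 0, 0]]^T = 0.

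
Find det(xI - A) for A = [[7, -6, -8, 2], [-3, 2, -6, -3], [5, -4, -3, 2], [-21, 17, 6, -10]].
χ_A(x) = (x + 1)^4

xI - A = [[x - 7, 6, 8, -2], [3, x - 2, 6, 3], [-5, 4, x + 3, -2], [21, -17, -6, x + 10]].

Expanding det(xI - A) along the first row:
det(xI - A) = + (x - 7)·det([[x - 2, 6, 3], [4, x + 3, -2], [-17, -6, x + 10]]) - (6)·det([[3, 6, 3], [-5, x + 3, -2], [21, -6, x + 10]]) + (8)·det([[3, x - 2, 3], [-5, 4, -2], [21, -17, x + 10]]) - (-2)·det([[3, x - 2, 6], [-5, 4, x + 3], [21, -17, -6]]).

Evaluating gives χ_A(x) = x^4 + 4x^3 + 6x^2 + 4x + 1 = (x + 1)^4.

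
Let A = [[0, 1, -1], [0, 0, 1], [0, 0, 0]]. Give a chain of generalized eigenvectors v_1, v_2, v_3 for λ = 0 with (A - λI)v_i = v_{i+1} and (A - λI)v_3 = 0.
v_1 = [[2, 0, 1]]^T, v_2 = [[-1, 1, 0]]^T, v_3 = [[1, 0, 0]]^T

We seek v_1 ∈ ker(A^3) \ ker(A^2), then set v_{i+1} = A v_i.

One such chain is v_1 = [[2, 0, 1]]^T, v_2 = [[-1, 1, 0]]^T, v_3 = [[1, 0, 0]]^T. Check: A v_3 = [[0, 0, 0]]^T = 0.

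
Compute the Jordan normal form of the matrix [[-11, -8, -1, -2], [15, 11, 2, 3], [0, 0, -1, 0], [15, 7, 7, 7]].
The characteristic polynomial is det(xI - A) = (x - 4)^2(x + 1)^2, so the eigenvalues are -1 (algebraic multiplicity 2), 4 (algebraic multiplicity 2).

For λ = -1: rank(A + I) = 3, rank((A + I)^2) = 2. The eigenspace has dimension 4 - 3 = 1, so there is 1 Jordan block; the rank sequence gives block sizes [2].

For λ = 4: rank(A - 4I) = 3, rank((A - 4I)^2) = 2. The eigenspace has dimension 4 - 3 = 1, so there is 1 Jordan block; the rank sequence gives block sizes [2].

Assembling the blocks gives the Jordan form J above.

J = [[-1, 1, 0, 0], [0, -1, 0, 0], [0, 0, 4, 1], [0, 0, 0, 4]]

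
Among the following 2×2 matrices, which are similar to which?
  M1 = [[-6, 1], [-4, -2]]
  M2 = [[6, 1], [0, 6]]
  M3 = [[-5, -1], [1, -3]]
2 classes: {M1, M3}, {M2}

Characteristic polynomials: χ_{M1} = (x + 4)^2, χ_{M2} = (x - 6)^2, χ_{M3} = (x + 4)^2.

{M1, M3}: invariant factors (x + 4)^2.

{M2}: invariant factors (x - 6)^2.

Matrices are similar if and only if their invariant-factor lists agree; the partition into similarity classes is {M1, M3}, {M2}.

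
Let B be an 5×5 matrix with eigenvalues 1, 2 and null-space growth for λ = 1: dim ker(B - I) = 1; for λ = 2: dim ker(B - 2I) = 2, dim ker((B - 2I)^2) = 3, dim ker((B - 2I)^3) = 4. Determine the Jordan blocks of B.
Jordan blocks: (1, 1), (2, 3), (2, 1)

λ = 1: successive nullity increments [1] count blocks of size ≥ k; block sizes are [1].
λ = 2: successive nullity increments [2, 1, 1] count blocks of size ≥ k; block sizes are [3, 1].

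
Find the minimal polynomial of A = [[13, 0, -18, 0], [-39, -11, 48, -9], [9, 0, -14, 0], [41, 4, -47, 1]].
m_A(x) = (x - 4)(x + 5)^2

The characteristic polynomial factors as (x - 4)(x + 5)^3. The minimal polynomial is ∏(x - λ)^{k_λ} where k_λ is the size of the largest Jordan block at λ.

For λ = -5: rank(A + 5I) = 2, and the largest Jordan block has size 2 (the smallest k with rank((A + 5I)^k) = rank((A + 5I)^(k+1))).
For λ = 4: rank(A - 4I) = 3, and the largest Jordan block has size 1 (the smallest k with rank((A - 4I)^k) = rank((A - 4I)^(k+1))).

So m_A(x) = (x - 4)(x + 5)^2.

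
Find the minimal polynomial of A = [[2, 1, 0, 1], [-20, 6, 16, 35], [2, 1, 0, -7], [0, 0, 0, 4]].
The characteristic polynomial factors as x(x - 4)^3. The minimal polynomial is ∏(x - λ)^{k_λ} where k_λ is the size of the largest Jordan block at λ.

For λ = 0: rank(A) = 3, and the largest Jordan block has size 1 (the smallest k with rank(A^k) = rank(A^(k+1))).
For λ = 4: rank(A - 4I) = 3, and the largest Jordan block has size 3 (the smallest k with rank((A - 4I)^k) = rank((A - 4I)^(k+1))).

So m_A(x) = x(x - 4)^3.

m_A(x) = x(x - 4)^3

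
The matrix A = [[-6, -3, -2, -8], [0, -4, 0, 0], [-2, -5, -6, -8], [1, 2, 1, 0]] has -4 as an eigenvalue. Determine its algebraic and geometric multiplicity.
algebraic multiplicity 4, geometric multiplicity 2

The characteristic polynomial is (x + 4)^4, so the factor x + 4 appears with exponent 4: the algebraic multiplicity is 4.

rank(A + 4I) = 2, so the eigenspace has dimension 4 - 2 = 2: the geometric multiplicity is 2.

Since 2 < 4, A is not diagonalizable.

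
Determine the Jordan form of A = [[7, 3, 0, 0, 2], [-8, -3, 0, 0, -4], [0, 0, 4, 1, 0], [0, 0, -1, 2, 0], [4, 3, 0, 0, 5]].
The characteristic polynomial is det(xI - A) = (x - 3)^5, so the eigenvalues are 3 (algebraic multiplicity 5).

For λ = 3: rank(A - 3I) = 2, rank((A - 3I)^2) = 0. The eigenspace has dimension 5 - 2 = 3, so there are 3 Jordan blocks; the rank sequence gives block sizes [2, 2, 1].

Assembling the blocks gives the Jordan form J above.

J = [[3, 1, 0, 0, 0], [0, 3, 0, 0, 0], [0, 0, 3, 1, 0], [0, 0, 0, 3, 0], [0, 0, 0, 0, 3]]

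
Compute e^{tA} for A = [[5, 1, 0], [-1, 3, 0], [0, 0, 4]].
e^{tA} = [[(t + 1)*e^{4*t}, t*e^{4*t}, 0], [-t*e^{4*t}, (1 - t)*e^{4*t}, 0], [0, 0, e^{4*t}]]

A has Jordan form J = [[4, 1, 0], [0, 4, 0], [0, 0, 4]] with A = PJP^{-1}, so e^{tA} = P e^{tJ} P^{-1}.

For a Jordan block J_k(λ), e^{tJ_k(λ)} = e^{λt} · (I + tN + t^2 N^2/2! + ... + t^{k-1} N^{k-1}/(k-1)!) where N is the nilpotent superdiagonal part.

Assembling the blocks and conjugating back gives the entries of e^{tA} as shown above.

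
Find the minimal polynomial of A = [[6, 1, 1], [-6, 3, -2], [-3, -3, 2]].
The characteristic polynomial factors as (x - 5)(x - 3)^2. The minimal polynomial is ∏(x - λ)^{k_λ} where k_λ is the size of the largest Jordan block at λ.

For λ = 3: rank(A - 3I) = 2, and the largest Jordan block has size 2 (the smallest k with rank((A - 3I)^k) = rank((A - 3I)^(k+1))).
For λ = 5: rank(A - 5I) = 2, and the largest Jordan block has size 1 (the smallest k with rank((A - 5I)^k) = rank((A - 5I)^(k+1))).

So m_A(x) = (x - 5)(x - 3)^2.

m_A(x) = (x - 5)(x - 3)^2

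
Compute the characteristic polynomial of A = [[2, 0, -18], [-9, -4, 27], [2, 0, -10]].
χ_A(x) = (x + 4)^3

xI - A = [[x - 2, 0, 18], [9, x + 4, -27], [-2, 0, x + 10]].

Expanding det(xI - A) along the first row:
det(xI - A) = + (x - 2)·det([[x + 4, -27], [0, x + 10]]) - (0)·det([[9, -27], [-2, x + 10]]) + (18)·det([[9, x + 4], [-2, 0]]).

Evaluating gives χ_A(x) = x^3 + 12x^2 + 48x + 64 = (x + 4)^3.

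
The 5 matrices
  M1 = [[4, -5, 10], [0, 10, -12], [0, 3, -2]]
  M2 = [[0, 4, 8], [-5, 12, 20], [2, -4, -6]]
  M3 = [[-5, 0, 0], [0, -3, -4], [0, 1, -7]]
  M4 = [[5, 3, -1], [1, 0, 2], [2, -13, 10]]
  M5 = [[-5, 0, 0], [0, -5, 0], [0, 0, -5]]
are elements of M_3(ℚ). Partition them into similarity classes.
Characteristic polynomials: χ_{M1} = (x - 4)^3, χ_{M2} = (x - 2)^3, χ_{M3} = (x + 5)^3, χ_{M4} = (x - 5)^3, χ_{M5} = (x + 5)^3.

{M1}: invariant factors x - 4, (x - 4)^2.

{M2}: invariant factors x - 2, (x - 2)^2.

{M3}: invariant factors x + 5, (x + 5)^2.

{M4}: invariant factors (x - 5)^3.

{M5}: invariant factors x + 5, x + 5, x + 5.

Matrices are similar if and only if their invariant-factor lists agree; the partition into similarity classes is {M1}, {M2}, {M3}, {M4}, {M5}.

5 classes: {M1}, {M2}, {M3}, {M4}, {M5}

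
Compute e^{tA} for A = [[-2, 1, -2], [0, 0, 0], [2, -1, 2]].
A has Jordan form J = [[0, 1, 0], [0, 0, 0], [0, 0, 0]] with A = PJP^{-1}, so e^{tA} = P e^{tJ} P^{-1}.

For a Jordan block J_k(λ), e^{tJ_k(λ)} = e^{λt} · (I + tN + t^2 N^2/2! + ... + t^{k-1} N^{k-1}/(k-1)!) where N is the nilpotent superdiagonal part.

Assembling the blocks and conjugating back gives the entries of e^{tA} as shown above.

e^{tA} = [[1 - 2*t, t, -2*t], [0, 1, 0], [2*t, -t, 2*t + 1]]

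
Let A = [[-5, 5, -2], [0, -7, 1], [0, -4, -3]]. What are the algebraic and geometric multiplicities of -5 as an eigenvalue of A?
The characteristic polynomial is (x + 5)^3, so the factor x + 5 appears with exponent 3: the algebraic multiplicity is 3.

rank(A + 5I) = 2, so the eigenspace has dimension 3 - 2 = 1: the geometric multiplicity is 1.

Since 1 < 3, A is not diagonalizable.

algebraic multiplicity 3, geometric multiplicity 1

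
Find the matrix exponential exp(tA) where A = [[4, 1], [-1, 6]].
e^{tA} = [[(1 - t)*e^{5*t}, t*e^{5*t}], [-t*e^{5*t}, (t + 1)*e^{5*t}]]

A has Jordan form J = [[5, 1], [0, 5]] with A = PJP^{-1}, so e^{tA} = P e^{tJ} P^{-1}.

For a Jordan block J_k(λ), e^{tJ_k(λ)} = e^{λt} · (I + tN + t^2 N^2/2! + ... + t^{k-1} N^{k-1}/(k-1)!) where N is the nilpotent superdiagonal part.

Assembling the blocks and conjugating back gives the entries of e^{tA} as shown above.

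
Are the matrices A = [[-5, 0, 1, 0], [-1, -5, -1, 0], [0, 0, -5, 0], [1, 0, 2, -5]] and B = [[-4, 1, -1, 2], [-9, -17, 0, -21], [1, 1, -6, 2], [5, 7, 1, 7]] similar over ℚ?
Two matrices over a field are similar if and only if they have the same invariant factors.

Both A and B have characteristic polynomial (x + 5)^4 and minimal polynomial (x + 5)^3. Computing further, both have invariant factors x + 5, (x + 5)^3. Hence A and B are similar.

Yes.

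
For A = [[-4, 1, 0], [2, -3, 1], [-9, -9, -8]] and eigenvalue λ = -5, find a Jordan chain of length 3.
v_1 = [[0, 0, 1]]^T, v_2 = [[0, 1, -3]]^T, v_3 = [[1, -1, 0]]^T

We seek v_1 ∈ ker((A + 5I)^3) \ ker((A + 5I)^2), then set v_{i+1} = (A + 5I) v_i.

One such chain is v_1 = [[0, 0, 1]]^T, v_2 = [[0, 1, -3]]^T, v_3 = [[1, -1, 0]]^T. Check: (A + 5I) v_3 = [[0, 0, 0]]^T = 0.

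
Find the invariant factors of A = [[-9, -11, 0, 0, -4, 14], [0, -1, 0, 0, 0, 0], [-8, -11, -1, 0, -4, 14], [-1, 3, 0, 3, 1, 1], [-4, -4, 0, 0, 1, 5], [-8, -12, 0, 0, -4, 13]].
The Jordan structure of A has elementary divisors (x + 1)^2, (x + 1), (x - 3)^3. Arranging the block sizes at each eigenvalue in decreasing order and taking row products gives the invariant factors.

Invariant factors (smallest first, each dividing the next): x + 1, (x - 3)^3(x + 1)^2.

Check: the last factor (x - 3)^3(x + 1)^2 is the minimal polynomial, and the product (x - 3)^3(x + 1)^3 is the characteristic polynomial.

x + 1, (x - 3)^3(x + 1)^2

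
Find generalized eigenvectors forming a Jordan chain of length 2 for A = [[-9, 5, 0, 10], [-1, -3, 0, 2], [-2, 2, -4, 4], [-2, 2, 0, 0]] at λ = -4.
We seek v_1 ∈ ker((A + 4I)^2) \ ker(A + 4I), then set v_{i+1} = (A + 4I) v_i.

One such chain is v_1 = [[0, 1, 0, 0]]^T, v_2 = [[5, 1, 2, 2]]^T. Check: (A + 4I) v_2 = [[0, 0, 0, 0]]^T = 0.

v_1 = [[0, 1, 0, 0]]^T, v_2 = [[5, 1, 2, 2]]^T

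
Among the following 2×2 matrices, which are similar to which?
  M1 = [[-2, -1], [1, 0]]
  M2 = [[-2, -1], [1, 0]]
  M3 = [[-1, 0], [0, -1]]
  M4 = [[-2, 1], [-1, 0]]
Characteristic polynomials: χ_{M1} = (x + 1)^2, χ_{M2} = (x + 1)^2, χ_{M3} = (x + 1)^2, χ_{M4} = (x + 1)^2.

{M1, M2, M4}: invariant factors (x + 1)^2.

{M3}: invariant factors x + 1, x + 1.

Matrices are similar if and only if their invariant-factor lists agree; the partition into similarity classes is {M1, M2, M4}, {M3}.

2 classes: {M1, M2, M4}, {M3}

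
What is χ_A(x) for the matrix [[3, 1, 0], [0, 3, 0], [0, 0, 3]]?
xI - A = [[x - 3, -1, 0], [0, x - 3, 0], [0, 0, x - 3]].

Expanding det(xI - A) along the first row:
det(xI - A) = + (x - 3)·det([[x - 3, 0], [0, x - 3]]) - (-1)·det([[0, 0], [0, x - 3]]) + (0)·det([[0, x - 3], [0, 0]]).

Evaluating gives χ_A(x) = x^3 - 9x^2 + 27x - 27 = (x - 3)^3.

χ_A(x) = (x - 3)^3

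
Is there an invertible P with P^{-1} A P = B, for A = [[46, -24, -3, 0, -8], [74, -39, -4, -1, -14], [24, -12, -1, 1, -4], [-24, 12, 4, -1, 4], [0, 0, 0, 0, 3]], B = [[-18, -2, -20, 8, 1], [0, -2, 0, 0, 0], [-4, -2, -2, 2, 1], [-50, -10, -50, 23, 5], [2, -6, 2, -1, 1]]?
No.

trace(A) = 8 but trace(B) = 2. The trace is a similarity invariant, so A and B are not similar.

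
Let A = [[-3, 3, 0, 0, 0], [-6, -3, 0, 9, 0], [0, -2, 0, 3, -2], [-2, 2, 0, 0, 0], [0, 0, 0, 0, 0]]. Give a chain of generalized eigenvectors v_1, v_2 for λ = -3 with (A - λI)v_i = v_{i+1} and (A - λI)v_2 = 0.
We seek v_1 ∈ ker((A + 3I)^2) \ ker(A + 3I), then set v_{i+1} = (A + 3I) v_i.

One such chain is v_1 = [[3, 1, -2, 2, 0]]^T, v_2 = [[3, 0, -2, 2, 0]]^T. Check: (A + 3I) v_2 = [[0, 0, 0, 0, 0]]^T = 0.

v_1 = [[3, 1, -2, 2, 0]]^T, v_2 = [[3, 0, -2, 2, 0]]^T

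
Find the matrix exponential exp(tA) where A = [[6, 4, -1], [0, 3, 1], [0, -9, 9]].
e^{tA} = [[e^{6*t}, t*(8 - 3*t)*e^{6*t}/2, t*(t - 2)*e^{6*t}/2], [0, (1 - 3*t)*e^{6*t}, t*e^{6*t}], [0, -9*t*e^{6*t}, (3*t + 1)*e^{6*t}]]

A has Jordan form J = [[6, 1, 0], [0, 6, 1], [0, 0, 6]] with A = PJP^{-1}, so e^{tA} = P e^{tJ} P^{-1}.

For a Jordan block J_k(λ), e^{tJ_k(λ)} = e^{λt} · (I + tN + t^2 N^2/2! + ... + t^{k-1} N^{k-1}/(k-1)!) where N is the nilpotent superdiagonal part.

Assembling the blocks and conjugating back gives the entries of e^{tA} as shown above.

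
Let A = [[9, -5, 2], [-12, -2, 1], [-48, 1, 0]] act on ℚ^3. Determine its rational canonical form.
The invariant factors of A (the non-unit diagonal entries of the Smith normal form of xI - A over ℚ[x]) are (x - 3)(x^2 - 4x + 5), each dividing the next. The characteristic polynomial is their product, (x - 3)(x^2 - 4x + 5).

The rational canonical form is the block-diagonal matrix of companion matrices C(f_i):
R = [[0, 0, 15], [1, 0, -17], [0, 1, 7]].

Note the characteristic polynomial does not split into linear factors over ℚ, so A has no Jordan form over ℚ; the rational canonical form exists over any field.

R = [[0, 0, 15], [1, 0, -17], [0, 1, 7]]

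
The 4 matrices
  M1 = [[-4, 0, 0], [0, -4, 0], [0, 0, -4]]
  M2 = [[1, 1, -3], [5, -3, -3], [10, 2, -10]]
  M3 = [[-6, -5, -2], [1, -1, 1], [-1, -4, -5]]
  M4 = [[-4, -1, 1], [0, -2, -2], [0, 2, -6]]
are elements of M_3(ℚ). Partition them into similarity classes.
3 classes: {M1}, {M2, M4}, {M3}

Characteristic polynomials: χ_{M1} = (x + 4)^3, χ_{M2} = (x + 4)^3, χ_{M3} = (x + 4)^3, χ_{M4} = (x + 4)^3.

{M1}: invariant factors x + 4, x + 4, x + 4.

{M2, M4}: invariant factors x + 4, (x + 4)^2.

{M3}: invariant factors (x + 4)^3.

Matrices are similar if and only if their invariant-factor lists agree; the partition into similarity classes is {M1}, {M2, M4}, {M3}.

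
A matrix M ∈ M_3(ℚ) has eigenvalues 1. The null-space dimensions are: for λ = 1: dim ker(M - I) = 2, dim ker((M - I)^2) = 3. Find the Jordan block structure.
λ = 1: successive nullity increments [2, 1] count blocks of size ≥ k; block sizes are [2, 1].

Jordan blocks: (1, 2), (1, 1)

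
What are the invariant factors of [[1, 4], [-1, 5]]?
The Jordan structure of A has elementary divisors (x - 3)^2. Arranging the block sizes at each eigenvalue in decreasing order and taking row products gives the invariant factors.

Invariant factors (smallest first, each dividing the next): (x - 3)^2.

Check: the last factor (x - 3)^2 is the minimal polynomial, and the product (x - 3)^2 is the characteristic polynomial.

(x - 3)^2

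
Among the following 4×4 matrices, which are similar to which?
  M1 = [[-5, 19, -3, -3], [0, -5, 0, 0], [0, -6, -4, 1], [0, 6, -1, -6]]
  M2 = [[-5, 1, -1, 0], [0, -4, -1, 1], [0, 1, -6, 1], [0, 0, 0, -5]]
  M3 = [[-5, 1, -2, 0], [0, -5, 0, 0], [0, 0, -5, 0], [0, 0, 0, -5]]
2 classes: {M1, M2}, {M3}

Characteristic polynomials: χ_{M1} = (x + 5)^4, χ_{M2} = (x + 5)^4, χ_{M3} = (x + 5)^4.

{M1, M2}: invariant factors (x + 5)^2, (x + 5)^2.

{M3}: invariant factors x + 5, x + 5, (x + 5)^2.

Matrices are similar if and only if their invariant-factor lists agree; the partition into similarity classes is {M1, M2}, {M3}.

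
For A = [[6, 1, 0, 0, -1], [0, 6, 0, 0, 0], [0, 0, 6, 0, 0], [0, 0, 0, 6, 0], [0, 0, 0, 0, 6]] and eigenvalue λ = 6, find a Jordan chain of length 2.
v_1 = [[0, -1, -4, 0, -2]]^T, v_2 = [[1, 0, 0, 0, 0]]^T

We seek v_1 ∈ ker((A - 6I)^2) \ ker(A - 6I), then set v_{i+1} = (A - 6I) v_i.

One such chain is v_1 = [[0, -1, -4, 0, -2]]^T, v_2 = [[1, 0, 0, 0, 0]]^T. Check: (A - 6I) v_2 = [[0, 0, 0, 0, 0]]^T = 0.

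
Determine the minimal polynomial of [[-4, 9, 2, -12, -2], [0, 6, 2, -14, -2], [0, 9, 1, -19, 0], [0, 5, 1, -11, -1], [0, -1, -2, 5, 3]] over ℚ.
m_A(x) = (x - 1)^3(x + 4)^2

The characteristic polynomial factors as (x - 1)^3(x + 4)^2. The minimal polynomial is ∏(x - λ)^{k_λ} where k_λ is the size of the largest Jordan block at λ.

For λ = -4: rank(A + 4I) = 4, and the largest Jordan block has size 2 (the smallest k with rank((A + 4I)^k) = rank((A + 4I)^(k+1))).
For λ = 1: rank(A - I) = 4, and the largest Jordan block has size 3 (the smallest k with rank((A - I)^k) = rank((A - I)^(k+1))).

So m_A(x) = (x - 1)^3(x + 4)^2.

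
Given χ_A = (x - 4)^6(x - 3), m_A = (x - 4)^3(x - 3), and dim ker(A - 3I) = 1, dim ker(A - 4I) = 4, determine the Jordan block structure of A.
λ = 3: algebraic multiplicity 1 (exponent in χ_A), largest block size 1 (exponent in m_A), 1 block (geometric multiplicity). This forces block sizes [1].
λ = 4: algebraic multiplicity 6 (exponent in χ_A), largest block size 3 (exponent in m_A), 4 blocks (geometric multiplicity). These force block sizes [3, 1, 1, 1].

Jordan blocks: (3, 1), (4, 3), (4, 1), (4, 1), (4, 1)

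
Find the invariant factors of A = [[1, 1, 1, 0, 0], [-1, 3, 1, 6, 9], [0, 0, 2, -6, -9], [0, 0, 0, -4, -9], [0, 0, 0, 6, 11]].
The Jordan structure of A has elementary divisors (x - 2)^2, (x - 2), (x - 2), (x - 5). Arranging the block sizes at each eigenvalue in decreasing order and taking row products gives the invariant factors.

Invariant factors (smallest first, each dividing the next): x - 2, x - 2, (x - 5)(x - 2)^2.

Check: the last factor (x - 5)(x - 2)^2 is the minimal polynomial, and the product (x - 5)(x - 2)^4 is the characteristic polynomial.

x - 2, x - 2, (x - 5)(x - 2)^2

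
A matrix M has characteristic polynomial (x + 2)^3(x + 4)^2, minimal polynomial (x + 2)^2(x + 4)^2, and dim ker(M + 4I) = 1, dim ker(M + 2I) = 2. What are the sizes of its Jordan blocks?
λ = -4: algebraic multiplicity 2 (exponent in χ_M), largest block size 2 (exponent in m_M), 1 block (geometric multiplicity). This forces block sizes [2].
λ = -2: algebraic multiplicity 3 (exponent in χ_M), largest block size 2 (exponent in m_M), 2 blocks (geometric multiplicity). These force block sizes [2, 1].

Jordan blocks: (-4, 2), (-2, 2), (-2, 1)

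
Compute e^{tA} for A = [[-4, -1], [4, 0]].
e^{tA} = [[(1 - 2*t)*e^{-2*t}, -t*e^{-2*t}], [4*t*e^{-2*t}, (2*t + 1)*e^{-2*t}]]

A has Jordan form J = [[-2, 1], [0, -2]] with A = PJP^{-1}, so e^{tA} = P e^{tJ} P^{-1}.

For a Jordan block J_k(λ), e^{tJ_k(λ)} = e^{λt} · (I + tN + t^2 N^2/2! + ... + t^{k-1} N^{k-1}/(k-1)!) where N is the nilpotent superdiagonal part.

Assembling the blocks and conjugating back gives the entries of e^{tA} as shown above.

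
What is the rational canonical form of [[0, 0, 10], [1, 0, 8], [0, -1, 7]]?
The invariant factors of A (the non-unit diagonal entries of the Smith normal form of xI - A over ℚ[x]) are (x - 5)(x^2 - 2x - 2), each dividing the next. The characteristic polynomial is their product, (x - 5)(x^2 - 2x - 2).

The rational canonical form is the block-diagonal matrix of companion matrices C(f_i):
R = [[0, 0, -10], [1, 0, -8], [0, 1, 7]].

Note the characteristic polynomial does not split into linear factors over ℚ, so A has no Jordan form over ℚ; the rational canonical form exists over any field.

R = [[0, 0, -10], [1, 0, -8], [0, 1, 7]]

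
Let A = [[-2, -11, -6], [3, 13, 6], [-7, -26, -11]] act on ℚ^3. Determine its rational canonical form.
The invariant factors of A (the non-unit diagonal entries of the Smith normal form of xI - A over ℚ[x]) are x^3 + 5, each dividing the next. The characteristic polynomial is their product, x^3 + 5.

The rational canonical form is the block-diagonal matrix of companion matrices C(f_i):
R = [[0, 0, -5], [1, 0, 0], [0, 1, 0]].

Note the characteristic polynomial does not split into linear factors over ℚ, so A has no Jordan form over ℚ; the rational canonical form exists over any field.

R = [[0, 0, -5], [1, 0, 0], [0, 1, 0]]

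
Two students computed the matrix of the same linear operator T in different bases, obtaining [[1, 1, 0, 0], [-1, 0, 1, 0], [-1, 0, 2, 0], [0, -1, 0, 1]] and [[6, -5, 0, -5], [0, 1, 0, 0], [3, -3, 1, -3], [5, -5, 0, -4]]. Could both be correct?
No.

Both have characteristic polynomial (x - 1)^4, but the minimal polynomial of A is (x - 1)^3 while the minimal polynomial of B is (x - 1)^2. The minimal polynomial is a similarity invariant, so A and B are not similar.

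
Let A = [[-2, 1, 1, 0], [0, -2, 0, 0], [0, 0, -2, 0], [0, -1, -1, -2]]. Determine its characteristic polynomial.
χ_A(x) = (x + 2)^4

xI - A = [[x + 2, -1, -1, 0], [0, x + 2, 0, 0], [0, 0, x + 2, 0], [0, 1, 1, x + 2]].

Expanding det(xI - A) along the first row:
det(xI - A) = + (x + 2)·det([[x + 2, 0, 0], [0, x + 2, 0], [1, 1, x + 2]]) - (-1)·det([[0, 0, 0], [0, x + 2, 0], [0, 1, x + 2]]) + (-1)·det([[0, x + 2, 0], [0, 0, 0], [0, 1, x + 2]]) - (0)·det([[0, x + 2, 0], [0, 0, x + 2], [0, 1, 1]]).

Evaluating gives χ_A(x) = x^4 + 8x^3 + 24x^2 + 32x + 16 = (x + 2)^4.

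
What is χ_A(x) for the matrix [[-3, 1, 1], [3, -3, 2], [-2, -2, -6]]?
χ_A(x) = (x + 4)^3

xI - A = [[x + 3, -1, -1], [-3, x + 3, -2], [2, 2, x + 6]].

Expanding det(xI - A) along the first row:
det(xI - A) = + (x + 3)·det([[x + 3, -2], [2, x + 6]]) - (-1)·det([[-3, -2], [2, x + 6]]) + (-1)·det([[-3, x + 3], [2, 2]]).

Evaluating gives χ_A(x) = x^3 + 12x^2 + 48x + 64 = (x + 4)^3.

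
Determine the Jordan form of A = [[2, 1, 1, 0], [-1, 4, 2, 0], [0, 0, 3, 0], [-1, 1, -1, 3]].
The characteristic polynomial is det(xI - A) = (x - 3)^4, so the eigenvalues are 3 (algebraic multiplicity 4).

For λ = 3: rank(A - 3I) = 2, rank((A - 3I)^2) = 1, rank((A - 3I)^3) = 0. The eigenspace has dimension 4 - 2 = 2, so there are 2 Jordan blocks; the rank sequence gives block sizes [3, 1].

Assembling the blocks gives the Jordan form J above.

J = [[3, 1, 0, 0], [0, 3, 1, 0], [0, 0, 3, 0], [0, 0, 0, 3]]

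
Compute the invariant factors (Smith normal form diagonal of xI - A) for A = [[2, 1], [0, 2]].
(x - 2)^2

The Jordan structure of A has elementary divisors (x - 2)^2. Arranging the block sizes at each eigenvalue in decreasing order and taking row products gives the invariant factors.

Invariant factors (smallest first, each dividing the next): (x - 2)^2.

Check: the last factor (x - 2)^2 is the minimal polynomial, and the product (x - 2)^2 is the characteristic polynomial.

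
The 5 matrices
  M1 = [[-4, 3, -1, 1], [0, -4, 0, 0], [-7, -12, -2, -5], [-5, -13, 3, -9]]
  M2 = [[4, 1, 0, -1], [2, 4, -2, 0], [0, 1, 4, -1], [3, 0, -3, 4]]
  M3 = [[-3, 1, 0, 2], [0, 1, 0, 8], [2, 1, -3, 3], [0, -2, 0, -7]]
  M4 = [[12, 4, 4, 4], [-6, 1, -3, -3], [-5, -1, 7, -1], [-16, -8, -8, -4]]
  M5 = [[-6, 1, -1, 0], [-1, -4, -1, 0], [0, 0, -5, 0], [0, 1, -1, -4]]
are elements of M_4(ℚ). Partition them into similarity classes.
4 classes: {M1}, {M2, M4}, {M3}, {M5}

Characteristic polynomials: χ_{M1} = (x + 4)(x + 5)^3, χ_{M2} = (x - 4)^4, χ_{M3} = (x + 3)^4, χ_{M4} = (x - 4)^4, χ_{M5} = (x + 4)(x + 5)^3.

{M1}: invariant factors (x + 4)(x + 5)^3.

{M2, M4}: invariant factors x - 4, (x - 4)^3.

{M3}: invariant factors (x + 3)^2, (x + 3)^2.

{M5}: invariant factors x + 5, (x + 4)(x + 5)^2.

Matrices are similar if and only if their invariant-factor lists agree; the partition into similarity classes is {M1}, {M2, M4}, {M3}, {M5}.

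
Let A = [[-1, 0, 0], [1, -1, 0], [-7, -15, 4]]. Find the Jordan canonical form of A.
J = [[-1, 1, 0], [0, -1, 0], [0, 0, 4]]

The characteristic polynomial is det(xI - A) = (x - 4)(x + 1)^2, so the eigenvalues are -1 (algebraic multiplicity 2), 4 (algebraic multiplicity 1).

For λ = -1: rank(A + I) = 2, rank((A + I)^2) = 1. The eigenspace has dimension 3 - 2 = 1, so there is 1 Jordan block; the rank sequence gives block sizes [2].

For λ = 4: algebraic multiplicity 1 gives one 1×1 block.

Assembling the blocks gives the Jordan form J above.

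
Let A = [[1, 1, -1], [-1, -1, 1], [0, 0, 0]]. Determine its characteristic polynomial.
xI - A = [[x - 1, -1, 1], [1, x + 1, -1], [0, 0, x]].

Expanding det(xI - A) along the first row:
det(xI - A) = + (x - 1)·det([[x + 1, -1], [0, x]]) - (-1)·det([[1, -1], [0, x]]) + (1)·det([[1, x + 1], [0, 0]]).

Evaluating gives χ_A(x) = x^3.

χ_A(x) = x^3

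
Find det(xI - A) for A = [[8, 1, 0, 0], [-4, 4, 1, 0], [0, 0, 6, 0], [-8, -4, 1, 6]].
χ_A(x) = (x - 6)^4

xI - A = [[x - 8, -1, 0, 0], [4, x - 4, -1, 0], [0, 0, x - 6, 0], [8, 4, -1, x - 6]].

Expanding det(xI - A) along the first row:
det(xI - A) = + (x - 8)·det([[x - 4, -1, 0], [0, x - 6, 0], [4, -1, x - 6]]) - (-1)·det([[4, -1, 0], [0, x - 6, 0], [8, -1, x - 6]]) + (0)·det([[4, x - 4, 0], [0, 0, 0], [8, 4, x - 6]]) - (0)·det([[4, x - 4, -1], [0, 0, x - 6], [8, 4, -1]]).

Evaluating gives χ_A(x) = x^4 - 24x^3 + 216x^2 - 864x + 1296 = (x - 6)^4.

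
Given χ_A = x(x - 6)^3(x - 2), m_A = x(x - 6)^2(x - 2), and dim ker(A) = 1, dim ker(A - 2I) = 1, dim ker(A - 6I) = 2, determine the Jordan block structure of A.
Jordan blocks: (0, 1), (2, 1), (6, 2), (6, 1)

λ = 0: algebraic multiplicity 1 (exponent in χ_A), largest block size 1 (exponent in m_A), 1 block (geometric multiplicity). This forces block sizes [1].
λ = 2: algebraic multiplicity 1 (exponent in χ_A), largest block size 1 (exponent in m_A), 1 block (geometric multiplicity). This forces block sizes [1].
λ = 6: algebraic multiplicity 3 (exponent in χ_A), largest block size 2 (exponent in m_A), 2 blocks (geometric multiplicity). These force block sizes [2, 1].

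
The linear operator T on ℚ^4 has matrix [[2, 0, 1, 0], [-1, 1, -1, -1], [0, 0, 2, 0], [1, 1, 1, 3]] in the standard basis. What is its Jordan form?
The characteristic polynomial is det(xI - A) = (x - 2)^4, so the eigenvalues are 2 (algebraic multiplicity 4).

For λ = 2: rank(A - 2I) = 2, rank((A - 2I)^2) = 1, rank((A - 2I)^3) = 0. The eigenspace has dimension 4 - 2 = 2, so there are 2 Jordan blocks; the rank sequence gives block sizes [3, 1].

Assembling the blocks gives the Jordan form J above.

J = [[2, 1, 0, 0], [0, 2, 1, 0], [0, 0, 2, 0], [0, 0, 0, 2]]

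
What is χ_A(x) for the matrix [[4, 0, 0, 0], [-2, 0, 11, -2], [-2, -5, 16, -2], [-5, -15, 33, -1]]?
xI - A = [[x - 4, 0, 0, 0], [2, x, -11, 2], [2, 5, x - 16, 2], [5, 15, -33, x + 1]].

Expanding det(xI - A) along the first row:
det(xI - A) = + (x - 4)·det([[x, -11, 2], [5, x - 16, 2], [15, -33, x + 1]]) - (0)·det([[2, -11, 2], [2, x - 16, 2], [5, -33, x + 1]]) + (0)·det([[2, x, 2], [2, 5, 2], [5, 15, x + 1]]) - (0)·det([[2, x, -11], [2, 5, x - 16], [5, 15, -33]]).

Evaluating gives χ_A(x) = x^4 - 19x^3 + 135x^2 - 425x + 500 = (x - 5)^3(x - 4).

χ_A(x) = (x - 5)^3(x - 4)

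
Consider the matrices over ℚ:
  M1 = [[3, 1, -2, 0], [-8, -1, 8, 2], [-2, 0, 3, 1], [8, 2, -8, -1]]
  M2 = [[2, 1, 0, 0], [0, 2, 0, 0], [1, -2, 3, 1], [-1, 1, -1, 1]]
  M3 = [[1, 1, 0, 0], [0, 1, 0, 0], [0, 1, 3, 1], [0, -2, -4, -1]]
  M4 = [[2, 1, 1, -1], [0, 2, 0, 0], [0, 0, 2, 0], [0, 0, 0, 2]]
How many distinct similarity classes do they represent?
3 classes: {M1, M3}, {M2}, {M4}

Characteristic polynomials: χ_{M1} = (x - 1)^4, χ_{M2} = (x - 2)^4, χ_{M3} = (x - 1)^4, χ_{M4} = (x - 2)^4.

{M1, M3}: invariant factors (x - 1)^2, (x - 1)^2.

{M2}: invariant factors (x - 2)^2, (x - 2)^2.

{M4}: invariant factors x - 2, x - 2, (x - 2)^2.

Matrices are similar if and only if their invariant-factor lists agree; the partition into similarity classes is {M1, M3}, {M2}, {M4}.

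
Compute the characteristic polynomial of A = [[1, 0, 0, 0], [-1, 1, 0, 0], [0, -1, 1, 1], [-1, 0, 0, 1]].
xI - A = [[x - 1, 0, 0, 0], [1, x - 1, 0, 0], [0, 1, x - 1, -1], [1, 0, 0, x - 1]].

Expanding det(xI - A) along the first row:
det(xI - A) = + (x - 1)·det([[x - 1, 0, 0], [1, x - 1, -1], [0, 0, x - 1]]) - (0)·det([[1, 0, 0], [0, x - 1, -1], [1, 0, x - 1]]) + (0)·det([[1, x - 1, 0], [0, 1, -1], [1, 0, x - 1]]) - (0)·det([[1, x - 1, 0], [0, 1, x - 1], [1, 0, 0]]).

Evaluating gives χ_A(x) = x^4 - 4x^3 + 6x^2 - 4x + 1 = (x - 1)^4.

χ_A(x) = (x - 1)^4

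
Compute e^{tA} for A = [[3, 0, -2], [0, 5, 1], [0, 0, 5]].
e^{tA} = [[e^{3*t}, 0, -e^{5*t} + e^{3*t}], [0, e^{5*t}, t*e^{5*t}], [0, 0, e^{5*t}]]

A has Jordan form J = [[3, 0, 0], [0, 5, 1], [0, 0, 5]] with A = PJP^{-1}, so e^{tA} = P e^{tJ} P^{-1}.

For a Jordan block J_k(λ), e^{tJ_k(λ)} = e^{λt} · (I + tN + t^2 N^2/2! + ... + t^{k-1} N^{k-1}/(k-1)!) where N is the nilpotent superdiagonal part.

Assembling the blocks and conjugating back gives the entries of e^{tA} as shown above.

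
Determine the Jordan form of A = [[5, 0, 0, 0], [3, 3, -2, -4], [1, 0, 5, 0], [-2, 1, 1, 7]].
The characteristic polynomial is det(xI - A) = (x - 5)^4, so the eigenvalues are 5 (algebraic multiplicity 4).

For λ = 5: rank(A - 5I) = 2, rank((A - 5I)^2) = 0. The eigenspace has dimension 4 - 2 = 2, so there are 2 Jordan blocks; the rank sequence gives block sizes [2, 2].

Assembling the blocks gives the Jordan form J above.

J = [[5, 1, 0, 0], [0, 5, 0, 0], [0, 0, 5, 1], [0, 0, 0, 5]]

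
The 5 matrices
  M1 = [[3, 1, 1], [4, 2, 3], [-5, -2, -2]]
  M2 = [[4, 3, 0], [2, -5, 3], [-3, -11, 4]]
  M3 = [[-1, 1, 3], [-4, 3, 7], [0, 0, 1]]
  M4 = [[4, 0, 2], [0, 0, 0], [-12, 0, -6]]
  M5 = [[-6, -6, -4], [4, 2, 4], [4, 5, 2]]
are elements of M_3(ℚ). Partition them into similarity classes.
Characteristic polynomials: χ_{M1} = (x - 1)^3, χ_{M2} = (x - 1)^3, χ_{M3} = (x - 1)^3, χ_{M4} = x^2(x + 2), χ_{M5} = x^2(x + 2).

{M1, M2, M3}: invariant factors (x - 1)^3.

{M4}: invariant factors x, x(x + 2).

{M5}: invariant factors x^2(x + 2).

Matrices are similar if and only if their invariant-factor lists agree; the partition into similarity classes is {M1, M2, M3}, {M4}, {M5}.

3 classes: {M1, M2, M3}, {M4}, {M5}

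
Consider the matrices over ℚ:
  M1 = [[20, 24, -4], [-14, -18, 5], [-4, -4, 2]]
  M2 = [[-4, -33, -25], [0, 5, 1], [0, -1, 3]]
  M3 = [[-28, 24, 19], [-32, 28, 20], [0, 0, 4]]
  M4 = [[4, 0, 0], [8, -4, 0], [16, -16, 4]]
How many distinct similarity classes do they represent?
Characteristic polynomials: χ_{M1} = (x - 4)^2(x + 4), χ_{M2} = (x - 4)^2(x + 4), χ_{M3} = (x - 4)^2(x + 4), χ_{M4} = (x - 4)^2(x + 4).

{M1, M2, M3}: invariant factors (x - 4)^2(x + 4).

{M4}: invariant factors x - 4, (x - 4)(x + 4).

Matrices are similar if and only if their invariant-factor lists agree; the partition into similarity classes is {M1, M2, M3}, {M4}.

2 classes: {M1, M2, M3}, {M4}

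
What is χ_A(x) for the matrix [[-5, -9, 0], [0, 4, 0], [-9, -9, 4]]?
xI - A = [[x + 5, 9, 0], [0, x - 4, 0], [9, 9, x - 4]].

Expanding det(xI - A) along the first row:
det(xI - A) = + (x + 5)·det([[x - 4, 0], [9, x - 4]]) - (9)·det([[0, 0], [9, x - 4]]) + (0)·det([[0, x - 4], [9, 9]]).

Evaluating gives χ_A(x) = x^3 - 3x^2 - 24x + 80 = (x - 4)^2(x + 5).

χ_A(x) = (x - 4)^2(x + 5)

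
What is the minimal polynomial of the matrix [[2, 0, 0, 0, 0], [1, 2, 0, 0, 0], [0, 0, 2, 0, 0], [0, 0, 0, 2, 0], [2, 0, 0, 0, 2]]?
The characteristic polynomial factors as (x - 2)^5. The minimal polynomial is ∏(x - λ)^{k_λ} where k_λ is the size of the largest Jordan block at λ.

For λ = 2: rank(A - 2I) = 1, and the largest Jordan block has size 2 (the smallest k with rank((A - 2I)^k) = rank((A - 2I)^(k+1))).

So m_A(x) = (x - 2)^2.

m_A(x) = (x - 2)^2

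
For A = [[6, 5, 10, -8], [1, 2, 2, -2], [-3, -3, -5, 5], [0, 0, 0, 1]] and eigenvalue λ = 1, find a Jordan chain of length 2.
v_1 = [[9, 14, -9, 3]]^T, v_2 = [[1, -1, 0, 0]]^T

We seek v_1 ∈ ker((A - I)^2) \ ker(A - I), then set v_{i+1} = (A - I) v_i.

One such chain is v_1 = [[9, 14, -9, 3]]^T, v_2 = [[1, -1, 0, 0]]^T. Check: (A - I) v_2 = [[0, 0, 0, 0]]^T = 0.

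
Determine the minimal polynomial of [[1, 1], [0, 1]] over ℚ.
The characteristic polynomial factors as (x - 1)^2. The minimal polynomial is ∏(x - λ)^{k_λ} where k_λ is the size of the largest Jordan block at λ.

For λ = 1: rank(A - I) = 1, and the largest Jordan block has size 2 (the smallest k with rank((A - I)^k) = rank((A - I)^(k+1))).

So m_A(x) = (x - 1)^2.

m_A(x) = (x - 1)^2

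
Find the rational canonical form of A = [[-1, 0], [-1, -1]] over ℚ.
The invariant factors of A (the non-unit diagonal entries of the Smith normal form of xI - A over ℚ[x]) are (x + 1)^2, each dividing the next. The characteristic polynomial is their product, (x + 1)^2.

The rational canonical form is the block-diagonal matrix of companion matrices C(f_i):
R = [[0, -1], [1, -2]].

R = [[0, -1], [1, -2]]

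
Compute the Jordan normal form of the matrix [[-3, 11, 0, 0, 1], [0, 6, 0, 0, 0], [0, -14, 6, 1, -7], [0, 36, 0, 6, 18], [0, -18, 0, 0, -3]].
The characteristic polynomial is det(xI - A) = (x - 6)^3(x + 3)^2, so the eigenvalues are -3 (algebraic multiplicity 2), 6 (algebraic multiplicity 3).

For λ = -3: rank(A + 3I) = 4, rank((A + 3I)^2) = 3. The eigenspace has dimension 5 - 4 = 1, so there is 1 Jordan block; the rank sequence gives block sizes [2].

For λ = 6: rank(A - 6I) = 3, rank((A - 6I)^2) = 2. The eigenspace has dimension 5 - 3 = 2, so there are 2 Jordan blocks; the rank sequence gives block sizes [2, 1].

Assembling the blocks gives the Jordan form J above.

J = [[-3, 1, 0, 0, 0], [0, -3, 0, 0, 0], [0, 0, 6, 1, 0], [0, 0, 0, 6, 0], [0, 0, 0, 0, 6]]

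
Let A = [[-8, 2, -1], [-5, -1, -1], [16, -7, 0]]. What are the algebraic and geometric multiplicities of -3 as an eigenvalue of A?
The characteristic polynomial is (x + 3)^3, so the factor x + 3 appears with exponent 3: the algebraic multiplicity is 3.

rank(A + 3I) = 2, so the eigenspace has dimension 3 - 2 = 1: the geometric multiplicity is 1.

Since 1 < 3, A is not diagonalizable.

algebraic multiplicity 3, geometric multiplicity 1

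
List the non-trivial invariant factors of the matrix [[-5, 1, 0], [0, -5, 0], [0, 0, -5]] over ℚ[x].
The Jordan structure of A has elementary divisors (x + 5)^2, (x + 5). Arranging the block sizes at each eigenvalue in decreasing order and taking row products gives the invariant factors.

Invariant factors (smallest first, each dividing the next): x + 5, (x + 5)^2.

Check: the last factor (x + 5)^2 is the minimal polynomial, and the product (x + 5)^3 is the characteristic polynomial.

x + 5, (x + 5)^2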